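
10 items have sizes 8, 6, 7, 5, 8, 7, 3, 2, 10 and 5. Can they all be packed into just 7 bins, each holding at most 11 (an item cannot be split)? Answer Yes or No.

A valid assignment using 7 bins:
  bin 1: 10 = 10
  bin 2: 8 + 3 = 11
  bin 3: 8 + 2 = 10
  bin 4: 7 = 7
  bin 5: 7 = 7
  bin 6: 6 + 5 = 11
  bin 7: 5 = 5
Every load is within 11, so 7 bins suffice.

Yes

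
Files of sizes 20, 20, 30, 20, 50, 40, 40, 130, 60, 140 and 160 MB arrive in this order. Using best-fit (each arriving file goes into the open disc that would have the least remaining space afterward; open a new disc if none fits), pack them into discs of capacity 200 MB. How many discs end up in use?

  20 → disc 1 (new)  [load 20/200]
  20 → disc 1  [load 40/200]
  30 → disc 1  [load 70/200]
  20 → disc 1  [load 90/200]
  50 → disc 1  [load 140/200]
  40 → disc 1  [load 180/200]
  40 → disc 2 (new)  [load 40/200]
  130 → disc 2  [load 170/200]
  60 → disc 3 (new)  [load 60/200]
  140 → disc 3  [load 200/200]
  160 → disc 4 (new)  [load 160/200]
4 discs opened.

4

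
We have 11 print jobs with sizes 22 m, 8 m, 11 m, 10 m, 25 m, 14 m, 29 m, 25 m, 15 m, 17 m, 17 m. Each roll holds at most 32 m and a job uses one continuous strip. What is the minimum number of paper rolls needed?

7

Total = 29 + 25 + 25 + 22 + 17 + 17 + 15 + 14 + 11 + 10 + 8 = 193 m.
Lower bound: ⌈193/32⌉ = 7 paper rolls.
A packing using 7 paper rolls:
  roll 1: 29 = 29
  roll 2: 25 = 25
  roll 3: 25 = 25
  roll 4: 22 + 10 = 32
  roll 5: 17 + 15 = 32
  roll 6: 17 + 14 = 31
  roll 7: 11 + 8 = 19
This matches the lower bound, so 7 is optimal.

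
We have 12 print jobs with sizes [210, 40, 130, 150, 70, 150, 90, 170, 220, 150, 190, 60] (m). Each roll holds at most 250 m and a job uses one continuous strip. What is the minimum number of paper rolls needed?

Total = 220 + 210 + 190 + 170 + 150 + 150 + 150 + 130 + 90 + 70 + 60 + 40 = 1630 m.
Lower bound: ⌈1630/250⌉ = 7 paper rolls.
Also, 8 print jobs each exceed 125 m, and no two of those can share a roll, so at least 8 paper rolls are needed.
A packing using 8 paper rolls:
  roll 1: 220 = 220
  roll 2: 210 + 40 = 250
  roll 3: 190 + 60 = 250
  roll 4: 170 + 70 = 240
  roll 5: 150 + 90 = 240
  roll 6: 150 = 150
  roll 7: 150 = 150
  roll 8: 130 = 130
This matches the lower bound, so 8 is optimal.

8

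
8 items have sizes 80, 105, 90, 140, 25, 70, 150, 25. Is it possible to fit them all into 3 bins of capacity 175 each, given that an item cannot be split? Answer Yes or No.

Total = 685; ⌈685/175⌉ = 4.
At least 4 bins are required, but only 3 are allowed.

No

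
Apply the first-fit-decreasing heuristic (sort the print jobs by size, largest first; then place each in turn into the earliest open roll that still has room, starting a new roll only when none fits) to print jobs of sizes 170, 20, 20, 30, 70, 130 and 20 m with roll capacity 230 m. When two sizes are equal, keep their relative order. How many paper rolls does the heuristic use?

3

Sorted descending: 170, 130, 70, 30, 20, 20, 20.
  170 → roll 1 (new)  [load 170/230]
  130 → roll 2 (new)  [load 130/230]
  70 → roll 2  [load 200/230]
  30 → roll 1  [load 200/230]
  20 → roll 1  [load 220/230]
  20 → roll 2  [load 220/230]
  20 → roll 3 (new)  [load 20/230]
3 paper rolls opened.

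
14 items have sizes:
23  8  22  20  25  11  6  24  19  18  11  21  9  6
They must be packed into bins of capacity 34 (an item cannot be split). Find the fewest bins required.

8

Total = 25 + 24 + 23 + 22 + 21 + 20 + 19 + 18 + 11 + 11 + 9 + 8 + 6 + 6 = 223.
Lower bound: ⌈223/34⌉ = 7 bins.
Also, 8 items each exceed 17, and no two of those can share a bin, so at least 8 bins are needed.
A packing using 8 bins:
  bin 1: 25 + 9 = 34
  bin 2: 24 + 8 = 32
  bin 3: 23 + 11 = 34
  bin 4: 22 + 11 = 33
  bin 5: 21 + 6 + 6 = 33
  bin 6: 20 = 20
  bin 7: 19 = 19
  bin 8: 18 = 18
This matches the lower bound, so 8 is optimal.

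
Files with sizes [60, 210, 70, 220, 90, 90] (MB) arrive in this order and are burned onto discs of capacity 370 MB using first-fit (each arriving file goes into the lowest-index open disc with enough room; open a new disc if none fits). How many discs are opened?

  60 → disc 1 (new)  [load 60/370]
  210 → disc 1  [load 270/370]
  70 → disc 1  [load 340/370]
  220 → disc 2 (new)  [load 220/370]
  90 → disc 2  [load 310/370]
  90 → disc 3 (new)  [load 90/370]
3 discs opened.

3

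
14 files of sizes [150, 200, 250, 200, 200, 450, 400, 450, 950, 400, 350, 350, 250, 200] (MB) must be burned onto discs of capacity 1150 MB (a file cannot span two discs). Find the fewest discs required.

Total = 950 + 450 + 450 + 400 + 400 + 350 + 350 + 250 + 250 + 200 + 200 + 200 + 200 + 150 = 4800 MB.
Lower bound: ⌈4800/1150⌉ = 5 discs.
A packing using 5 discs:
  disc 1: 950 + 200 = 1150
  disc 2: 450 + 450 + 250 = 1150
  disc 3: 400 + 400 + 350 = 1150
  disc 4: 350 + 250 + 200 + 200 + 150 = 1150
  disc 5: 200 = 200
This matches the lower bound, so 5 is optimal.

5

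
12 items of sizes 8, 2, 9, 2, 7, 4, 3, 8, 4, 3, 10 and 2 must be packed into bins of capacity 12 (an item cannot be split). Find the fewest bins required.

Total = 10 + 9 + 8 + 8 + 7 + 4 + 4 + 3 + 3 + 2 + 2 + 2 = 62.
Lower bound: ⌈62/12⌉ = 6 bins.
A packing using 6 bins:
  bin 1: 10 + 2 = 12
  bin 2: 9 + 3 = 12
  bin 3: 8 + 4 = 12
  bin 4: 8 + 4 = 12
  bin 5: 7 + 3 + 2 = 12
  bin 6: 2 = 2
This matches the lower bound, so 6 is optimal.

6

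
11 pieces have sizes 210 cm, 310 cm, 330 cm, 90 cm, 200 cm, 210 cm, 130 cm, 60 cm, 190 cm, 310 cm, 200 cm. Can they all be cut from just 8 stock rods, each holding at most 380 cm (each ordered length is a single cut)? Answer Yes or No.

A valid assignment using 8 stock rods:
  stock rod 1: 330 = 330
  stock rod 2: 310 + 60 = 370
  stock rod 3: 310 = 310
  stock rod 4: 210 + 130 = 340
  stock rod 5: 210 + 90 = 300
  stock rod 6: 200 = 200
  stock rod 7: 200 = 200
  stock rod 8: 190 = 190
Every load is within 380 cm, so 8 stock rods suffice.

Yes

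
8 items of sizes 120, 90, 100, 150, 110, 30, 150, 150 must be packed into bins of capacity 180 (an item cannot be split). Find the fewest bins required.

Total = 150 + 150 + 150 + 120 + 110 + 100 + 90 + 30 = 900.
Lower bound: ⌈900/180⌉ = 5 bins.
Also, 6 items each exceed 90, and no two of those can share a bin, so at least 6 bins are needed.
A packing using 7 bins:
  bin 1: 150 + 30 = 180
  bin 2: 150 = 150
  bin 3: 150 = 150
  bin 4: 120 = 120
  bin 5: 110 = 110
  bin 6: 100 = 100
  bin 7: 90 = 90
No arrangement into 6 bins stays within capacity, so 7 is optimal.

7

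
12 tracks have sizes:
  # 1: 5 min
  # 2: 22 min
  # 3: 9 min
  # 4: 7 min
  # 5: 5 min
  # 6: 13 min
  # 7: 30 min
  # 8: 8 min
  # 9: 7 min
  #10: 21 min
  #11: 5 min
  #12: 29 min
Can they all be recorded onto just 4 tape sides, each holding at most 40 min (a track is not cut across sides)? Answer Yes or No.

Total = 161 min; ⌈161/40⌉ = 5.
At least 5 tape sides are required, but only 4 are allowed.

No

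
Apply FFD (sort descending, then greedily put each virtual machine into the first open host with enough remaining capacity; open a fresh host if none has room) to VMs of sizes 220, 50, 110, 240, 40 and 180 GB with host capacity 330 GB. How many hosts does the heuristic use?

Sorted descending: 240, 220, 180, 110, 50, 40.
  240 → host 1 (new)  [load 240/330]
  220 → host 2 (new)  [load 220/330]
  180 → host 3 (new)  [load 180/330]
  110 → host 2  [load 330/330]
  50 → host 1  [load 290/330]
  40 → host 1  [load 330/330]
3 hosts opened.

3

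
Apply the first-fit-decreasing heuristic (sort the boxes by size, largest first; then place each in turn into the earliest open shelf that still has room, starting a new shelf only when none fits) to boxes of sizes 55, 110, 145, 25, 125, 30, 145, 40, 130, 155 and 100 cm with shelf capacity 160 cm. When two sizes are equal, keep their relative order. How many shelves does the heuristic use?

Sorted descending: 155, 145, 145, 130, 125, 110, 100, 55, 40, 30, 25.
  155 → shelf 1 (new)  [load 155/160]
  145 → shelf 2 (new)  [load 145/160]
  145 → shelf 3 (new)  [load 145/160]
  130 → shelf 4 (new)  [load 130/160]
  125 → shelf 5 (new)  [load 125/160]
  110 → shelf 6 (new)  [load 110/160]
  100 → shelf 7 (new)  [load 100/160]
  55 → shelf 7  [load 155/160]
  40 → shelf 6  [load 150/160]
  30 → shelf 4  [load 160/160]
  25 → shelf 5  [load 150/160]
7 shelves opened.

7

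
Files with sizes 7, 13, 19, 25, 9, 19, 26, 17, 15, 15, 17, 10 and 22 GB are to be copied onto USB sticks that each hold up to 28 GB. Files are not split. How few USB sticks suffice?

Total = 26 + 25 + 22 + 19 + 19 + 17 + 17 + 15 + 15 + 13 + 10 + 9 + 7 = 214 GB.
Lower bound: ⌈214/28⌉ = 8 USB sticks.
Also, 9 files each exceed 14 GB, and no two of those can share a USB stick, so at least 9 USB sticks are needed.
A packing using 9 USB sticks:
  USB stick 1: 26 = 26
  USB stick 2: 25 = 25
  USB stick 3: 22 = 22
  USB stick 4: 19 + 9 = 28
  USB stick 5: 19 + 7 = 26
  USB stick 6: 17 + 10 = 27
  USB stick 7: 17 = 17
  USB stick 8: 15 + 13 = 28
  USB stick 9: 15 = 15
This matches the lower bound, so 9 is optimal.

9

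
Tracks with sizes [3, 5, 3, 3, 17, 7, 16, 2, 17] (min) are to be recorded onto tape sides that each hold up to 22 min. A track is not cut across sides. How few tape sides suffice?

4

Total = 17 + 17 + 16 + 7 + 5 + 3 + 3 + 3 + 2 = 73 min.
Lower bound: ⌈73/22⌉ = 4 tape sides.
A packing using 4 tape sides:
  side 1: 17 + 5 = 22
  side 2: 17 + 3 + 2 = 22
  side 3: 16 + 3 + 3 = 22
  side 4: 7 = 7
This matches the lower bound, so 4 is optimal.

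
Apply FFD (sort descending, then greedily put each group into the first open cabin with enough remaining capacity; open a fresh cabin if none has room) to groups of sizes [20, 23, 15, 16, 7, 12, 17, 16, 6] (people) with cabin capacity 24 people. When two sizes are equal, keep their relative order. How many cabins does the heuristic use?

7

Sorted descending: 23, 20, 17, 16, 16, 15, 12, 7, 6.
  23 → cabin 1 (new)  [load 23/24]
  20 → cabin 2 (new)  [load 20/24]
  17 → cabin 3 (new)  [load 17/24]
  16 → cabin 4 (new)  [load 16/24]
  16 → cabin 5 (new)  [load 16/24]
  15 → cabin 6 (new)  [load 15/24]
  12 → cabin 7 (new)  [load 12/24]
  7 → cabin 3  [load 24/24]
  6 → cabin 4  [load 22/24]
7 cabins opened.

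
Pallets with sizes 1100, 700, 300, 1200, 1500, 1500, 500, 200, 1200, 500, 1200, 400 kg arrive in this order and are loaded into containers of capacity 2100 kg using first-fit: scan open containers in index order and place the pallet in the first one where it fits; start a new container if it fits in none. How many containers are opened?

  1100 → container 1 (new)  [load 1100/2100]
  700 → container 1  [load 1800/2100]
  300 → container 1  [load 2100/2100]
  1200 → container 2 (new)  [load 1200/2100]
  1500 → container 3 (new)  [load 1500/2100]
  1500 → container 4 (new)  [load 1500/2100]
  500 → container 2  [load 1700/2100]
  200 → container 2  [load 1900/2100]
  1200 → container 5 (new)  [load 1200/2100]
  500 → container 3  [load 2000/2100]
  1200 → container 6 (new)  [load 1200/2100]
  400 → container 4  [load 1900/2100]
6 containers opened.

6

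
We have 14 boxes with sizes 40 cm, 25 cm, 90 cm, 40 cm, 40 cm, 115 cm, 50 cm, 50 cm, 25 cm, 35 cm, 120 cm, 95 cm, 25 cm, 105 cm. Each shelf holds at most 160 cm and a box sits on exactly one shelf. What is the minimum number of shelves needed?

Total = 120 + 115 + 105 + 95 + 90 + 50 + 50 + 40 + 40 + 40 + 35 + 25 + 25 + 25 = 855 cm.
Lower bound: ⌈855/160⌉ = 6 shelves.
A packing using 6 shelves:
  shelf 1: 120 + 40 = 160
  shelf 2: 115 + 40 = 155
  shelf 3: 105 + 50 = 155
  shelf 4: 95 + 50 = 145
  shelf 5: 90 + 40 + 25 = 155
  shelf 6: 35 + 25 + 25 = 85
This matches the lower bound, so 6 is optimal.

6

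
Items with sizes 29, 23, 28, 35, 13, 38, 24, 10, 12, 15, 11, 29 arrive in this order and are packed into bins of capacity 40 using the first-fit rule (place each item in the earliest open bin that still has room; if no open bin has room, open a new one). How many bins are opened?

  29 → bin 1 (new)  [load 29/40]
  23 → bin 2 (new)  [load 23/40]
  28 → bin 3 (new)  [load 28/40]
  35 → bin 4 (new)  [load 35/40]
  13 → bin 2  [load 36/40]
  38 → bin 5 (new)  [load 38/40]
  24 → bin 6 (new)  [load 24/40]
  10 → bin 1  [load 39/40]
  12 → bin 3  [load 40/40]
  15 → bin 6  [load 39/40]
  11 → bin 7 (new)  [load 11/40]
  29 → bin 7  [load 40/40]
7 bins opened.

7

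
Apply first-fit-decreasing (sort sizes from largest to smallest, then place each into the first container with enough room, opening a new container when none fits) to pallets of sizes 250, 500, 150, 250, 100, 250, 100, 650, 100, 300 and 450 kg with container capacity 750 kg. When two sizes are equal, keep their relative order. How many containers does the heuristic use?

Sorted descending: 650, 500, 450, 300, 250, 250, 250, 150, 100, 100, 100.
  650 → container 1 (new)  [load 650/750]
  500 → container 2 (new)  [load 500/750]
  450 → container 3 (new)  [load 450/750]
  300 → container 3  [load 750/750]
  250 → container 2  [load 750/750]
  250 → container 4 (new)  [load 250/750]
  250 → container 4  [load 500/750]
  150 → container 4  [load 650/750]
  100 → container 1  [load 750/750]
  100 → container 4  [load 750/750]
  100 → container 5 (new)  [load 100/750]
5 containers opened.

5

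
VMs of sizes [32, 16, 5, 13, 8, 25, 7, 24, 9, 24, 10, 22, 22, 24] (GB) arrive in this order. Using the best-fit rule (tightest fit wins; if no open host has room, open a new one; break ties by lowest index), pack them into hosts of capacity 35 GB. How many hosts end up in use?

8

  32 → host 1 (new)  [load 32/35]
  16 → host 2 (new)  [load 16/35]
  5 → host 2  [load 21/35]
  13 → host 2  [load 34/35]
  8 → host 3 (new)  [load 8/35]
  25 → host 3  [load 33/35]
  7 → host 4 (new)  [load 7/35]
  24 → host 4  [load 31/35]
  9 → host 5 (new)  [load 9/35]
  24 → host 5  [load 33/35]
  10 → host 6 (new)  [load 10/35]
  22 → host 6  [load 32/35]
  22 → host 7 (new)  [load 22/35]
  24 → host 8 (new)  [load 24/35]
8 hosts opened.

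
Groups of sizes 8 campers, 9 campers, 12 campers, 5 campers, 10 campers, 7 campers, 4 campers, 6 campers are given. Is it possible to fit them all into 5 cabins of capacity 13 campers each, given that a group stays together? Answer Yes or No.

Yes

A valid assignment using 5 cabins:
  cabin 1: 12 = 12
  cabin 2: 10 = 10
  cabin 3: 9 + 4 = 13
  cabin 4: 8 + 5 = 13
  cabin 5: 7 + 6 = 13
Every load is within 13 campers, so 5 cabins suffice.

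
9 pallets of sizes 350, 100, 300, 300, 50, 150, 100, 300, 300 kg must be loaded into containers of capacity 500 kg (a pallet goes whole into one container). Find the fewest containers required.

Total = 350 + 300 + 300 + 300 + 300 + 150 + 100 + 100 + 50 = 1950 kg.
Lower bound: ⌈1950/500⌉ = 4 containers.
Also, 5 pallets each exceed 250 kg, and no two of those can share a container, so at least 5 containers are needed.
A packing using 5 containers:
  container 1: 350 + 150 = 500
  container 2: 300 + 100 + 100 = 500
  container 3: 300 + 50 = 350
  container 4: 300 = 300
  container 5: 300 = 300
This matches the lower bound, so 5 is optimal.

5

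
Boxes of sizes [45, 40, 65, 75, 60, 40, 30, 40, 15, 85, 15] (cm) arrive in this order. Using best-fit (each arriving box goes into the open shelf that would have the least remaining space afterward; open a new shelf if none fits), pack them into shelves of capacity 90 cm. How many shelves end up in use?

6

  45 → shelf 1 (new)  [load 45/90]
  40 → shelf 1  [load 85/90]
  65 → shelf 2 (new)  [load 65/90]
  75 → shelf 3 (new)  [load 75/90]
  60 → shelf 4 (new)  [load 60/90]
  40 → shelf 5 (new)  [load 40/90]
  30 → shelf 4  [load 90/90]
  40 → shelf 5  [load 80/90]
  15 → shelf 3  [load 90/90]
  85 → shelf 6 (new)  [load 85/90]
  15 → shelf 2  [load 80/90]
6 shelves opened.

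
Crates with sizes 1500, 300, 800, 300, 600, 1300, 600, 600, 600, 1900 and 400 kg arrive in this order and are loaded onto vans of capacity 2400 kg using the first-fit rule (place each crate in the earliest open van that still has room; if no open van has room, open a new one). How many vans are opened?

  1500 → van 1 (new)  [load 1500/2400]
  300 → van 1  [load 1800/2400]
  800 → van 2 (new)  [load 800/2400]
  300 → van 1  [load 2100/2400]
  600 → van 2  [load 1400/2400]
  1300 → van 3 (new)  [load 1300/2400]
  600 → van 2  [load 2000/2400]
  600 → van 3  [load 1900/2400]
  600 → van 4 (new)  [load 600/2400]
  1900 → van 5 (new)  [load 1900/2400]
  400 → van 2  [load 2400/2400]
5 vans opened.

5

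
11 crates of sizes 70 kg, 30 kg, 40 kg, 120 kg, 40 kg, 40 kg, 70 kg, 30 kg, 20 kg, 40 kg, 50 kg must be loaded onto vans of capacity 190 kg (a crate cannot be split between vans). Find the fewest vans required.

3

Total = 120 + 70 + 70 + 50 + 40 + 40 + 40 + 40 + 30 + 30 + 20 = 550 kg.
Lower bound: ⌈550/190⌉ = 3 vans.
A packing using 3 vans:
  van 1: 120 + 70 = 190
  van 2: 70 + 50 + 40 + 30 = 190
  van 3: 40 + 40 + 40 + 30 + 20 = 170
This matches the lower bound, so 3 is optimal.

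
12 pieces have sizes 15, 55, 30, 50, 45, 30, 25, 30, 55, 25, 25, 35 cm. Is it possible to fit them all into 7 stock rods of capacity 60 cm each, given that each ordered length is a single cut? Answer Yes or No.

No

Total = 420 cm; ⌈420/60⌉ = 7.
The bound of 7 does not rule out 7, but exhaustive search shows no assignment into 7 stock rods of capacity 60 cm exists — the minimum is 8.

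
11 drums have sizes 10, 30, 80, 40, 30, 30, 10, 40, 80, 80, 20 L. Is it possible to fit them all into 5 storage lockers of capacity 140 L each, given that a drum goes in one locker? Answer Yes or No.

Yes

A valid assignment using 4 storage lockers:
  locker 1: 80 + 40 + 20 = 140
  locker 2: 80 + 40 + 10 + 10 = 140
  locker 3: 80 + 30 + 30 = 140
  locker 4: 30 = 30
That uses only 4 ≤ 5, so 5 storage lockers are enough.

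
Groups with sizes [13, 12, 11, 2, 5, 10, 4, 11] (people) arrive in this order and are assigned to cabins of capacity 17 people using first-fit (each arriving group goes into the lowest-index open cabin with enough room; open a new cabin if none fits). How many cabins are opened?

  13 → cabin 1 (new)  [load 13/17]
  12 → cabin 2 (new)  [load 12/17]
  11 → cabin 3 (new)  [load 11/17]
  2 → cabin 1  [load 15/17]
  5 → cabin 2  [load 17/17]
  10 → cabin 4 (new)  [load 10/17]
  4 → cabin 3  [load 15/17]
  11 → cabin 5 (new)  [load 11/17]
5 cabins opened.

5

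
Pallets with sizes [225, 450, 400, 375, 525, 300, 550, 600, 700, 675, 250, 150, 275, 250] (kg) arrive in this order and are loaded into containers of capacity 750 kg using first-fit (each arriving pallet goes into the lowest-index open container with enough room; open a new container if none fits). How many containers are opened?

9

  225 → container 1 (new)  [load 225/750]
  450 → container 1  [load 675/750]
  400 → container 2 (new)  [load 400/750]
  375 → container 3 (new)  [load 375/750]
  525 → container 4 (new)  [load 525/750]
  300 → container 2  [load 700/750]
  550 → container 5 (new)  [load 550/750]
  600 → container 6 (new)  [load 600/750]
  700 → container 7 (new)  [load 700/750]
  675 → container 8 (new)  [load 675/750]
  250 → container 3  [load 625/750]
  150 → container 4  [load 675/750]
  275 → container 9 (new)  [load 275/750]
  250 → container 9  [load 525/750]
9 containers opened.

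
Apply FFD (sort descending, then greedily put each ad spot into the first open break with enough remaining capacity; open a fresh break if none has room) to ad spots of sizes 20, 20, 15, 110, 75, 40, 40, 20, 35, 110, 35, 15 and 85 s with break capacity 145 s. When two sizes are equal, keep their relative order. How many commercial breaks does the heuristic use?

Sorted descending: 110, 110, 85, 75, 40, 40, 35, 35, 20, 20, 20, 15, 15.
  110 → break 1 (new)  [load 110/145]
  110 → break 2 (new)  [load 110/145]
  85 → break 3 (new)  [load 85/145]
  75 → break 4 (new)  [load 75/145]
  40 → break 3  [load 125/145]
  40 → break 4  [load 115/145]
  35 → break 1  [load 145/145]
  35 → break 2  [load 145/145]
  20 → break 3  [load 145/145]
  20 → break 4  [load 135/145]
  20 → break 5 (new)  [load 20/145]
  15 → break 5  [load 35/145]
  15 → break 5  [load 50/145]
5 commercial breaks opened.

5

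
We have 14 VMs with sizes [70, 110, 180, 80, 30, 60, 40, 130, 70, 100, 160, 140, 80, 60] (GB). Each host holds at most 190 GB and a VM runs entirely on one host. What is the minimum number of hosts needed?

8

Total = 180 + 160 + 140 + 130 + 110 + 100 + 80 + 80 + 70 + 70 + 60 + 60 + 40 + 30 = 1310 GB.
Lower bound: ⌈1310/190⌉ = 7 hosts.
A packing using 8 hosts:
  host 1: 180 = 180
  host 2: 160 + 30 = 190
  host 3: 140 + 40 = 180
  host 4: 130 + 60 = 190
  host 5: 110 + 80 = 190
  host 6: 100 + 80 = 180
  host 7: 70 + 70 = 140
  host 8: 60 = 60
No arrangement into 7 hosts stays within capacity, so 8 is optimal.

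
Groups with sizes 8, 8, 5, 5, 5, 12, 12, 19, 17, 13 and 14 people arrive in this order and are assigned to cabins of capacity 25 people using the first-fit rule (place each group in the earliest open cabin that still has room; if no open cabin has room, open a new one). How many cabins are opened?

  8 → cabin 1 (new)  [load 8/25]
  8 → cabin 1  [load 16/25]
  5 → cabin 1  [load 21/25]
  5 → cabin 2 (new)  [load 5/25]
  5 → cabin 2  [load 10/25]
  12 → cabin 2  [load 22/25]
  12 → cabin 3 (new)  [load 12/25]
  19 → cabin 4 (new)  [load 19/25]
  17 → cabin 5 (new)  [load 17/25]
  13 → cabin 3  [load 25/25]
  14 → cabin 6 (new)  [load 14/25]
6 cabins opened.

6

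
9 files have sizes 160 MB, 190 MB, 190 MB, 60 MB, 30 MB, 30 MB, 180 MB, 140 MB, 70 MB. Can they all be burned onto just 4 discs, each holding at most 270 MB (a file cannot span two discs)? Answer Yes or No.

No

Total = 1050 MB; ⌈1050/270⌉ = 4.
5 files each exceed half the capacity and cannot share a disc, forcing at least 5 discs.
At least 5 discs are required, but only 4 are allowed.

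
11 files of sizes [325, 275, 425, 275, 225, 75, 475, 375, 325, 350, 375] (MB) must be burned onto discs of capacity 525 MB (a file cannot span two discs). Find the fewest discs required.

9

Total = 475 + 425 + 375 + 375 + 350 + 325 + 325 + 275 + 275 + 225 + 75 = 3500 MB.
Lower bound: ⌈3500/525⌉ = 7 discs.
Also, 9 files each exceed 525/2 MB, and no two of those can share a disc, so at least 9 discs are needed.
A packing using 9 discs:
  disc 1: 475 = 475
  disc 2: 425 + 75 = 500
  disc 3: 375 = 375
  disc 4: 375 = 375
  disc 5: 350 = 350
  disc 6: 325 = 325
  disc 7: 325 = 325
  disc 8: 275 + 225 = 500
  disc 9: 275 = 275
This matches the lower bound, so 9 is optimal.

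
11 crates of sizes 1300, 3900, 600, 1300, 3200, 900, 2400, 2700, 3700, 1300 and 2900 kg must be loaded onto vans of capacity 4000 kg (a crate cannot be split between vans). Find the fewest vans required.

Total = 3900 + 3700 + 3200 + 2900 + 2700 + 2400 + 1300 + 1300 + 1300 + 900 + 600 = 24200 kg.
Lower bound: ⌈24200/4000⌉ = 7 vans.
A packing using 7 vans:
  van 1: 3900 = 3900
  van 2: 3700 = 3700
  van 3: 3200 + 600 = 3800
  van 4: 2900 + 900 = 3800
  van 5: 2700 + 1300 = 4000
  van 6: 2400 + 1300 = 3700
  van 7: 1300 = 1300
This matches the lower bound, so 7 is optimal.

7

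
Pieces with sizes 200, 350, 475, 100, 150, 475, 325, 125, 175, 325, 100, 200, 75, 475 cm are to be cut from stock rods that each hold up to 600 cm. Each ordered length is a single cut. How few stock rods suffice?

Total = 475 + 475 + 475 + 350 + 325 + 325 + 200 + 200 + 175 + 150 + 125 + 100 + 100 + 75 = 3550 cm.
Lower bound: ⌈3550/600⌉ = 6 stock rods.
A packing using 7 stock rods:
  stock rod 1: 475 + 125 = 600
  stock rod 2: 475 + 100 = 575
  stock rod 3: 475 + 100 = 575
  stock rod 4: 350 + 200 = 550
  stock rod 5: 325 + 200 + 75 = 600
  stock rod 6: 325 + 175 = 500
  stock rod 7: 150 = 150
No arrangement into 6 stock rods stays within capacity, so 7 is optimal.

7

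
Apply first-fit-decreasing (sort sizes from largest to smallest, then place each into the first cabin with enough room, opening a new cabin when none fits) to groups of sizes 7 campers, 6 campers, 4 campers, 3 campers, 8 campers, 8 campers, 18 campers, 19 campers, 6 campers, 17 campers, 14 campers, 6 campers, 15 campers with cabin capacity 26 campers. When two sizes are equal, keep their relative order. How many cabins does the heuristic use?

6

Sorted descending: 19, 18, 17, 15, 14, 8, 8, 7, 6, 6, 6, 4, 3.
  19 → cabin 1 (new)  [load 19/26]
  18 → cabin 2 (new)  [load 18/26]
  17 → cabin 3 (new)  [load 17/26]
  15 → cabin 4 (new)  [load 15/26]
  14 → cabin 5 (new)  [load 14/26]
  8 → cabin 2  [load 26/26]
  8 → cabin 3  [load 25/26]
  7 → cabin 1  [load 26/26]
  6 → cabin 4  [load 21/26]
  6 → cabin 5  [load 20/26]
  6 → cabin 5  [load 26/26]
  4 → cabin 4  [load 25/26]
  3 → cabin 6 (new)  [load 3/26]
6 cabins opened.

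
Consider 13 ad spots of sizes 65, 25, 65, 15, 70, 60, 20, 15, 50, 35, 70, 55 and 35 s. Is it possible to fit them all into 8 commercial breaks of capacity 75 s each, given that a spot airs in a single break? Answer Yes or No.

Total = 580 s; ⌈580/75⌉ = 8.
The bound of 8 does not rule out 8, but exhaustive search shows no assignment into 8 commercial breaks of capacity 75 s exists — the minimum is 9.

No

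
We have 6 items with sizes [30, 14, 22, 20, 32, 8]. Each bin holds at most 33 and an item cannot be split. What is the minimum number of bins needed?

Total = 32 + 30 + 22 + 20 + 14 + 8 = 126.
Lower bound: ⌈126/33⌉ = 4 bins.
A packing using 5 bins:
  bin 1: 32 = 32
  bin 2: 30 = 30
  bin 3: 22 + 8 = 30
  bin 4: 20 = 20
  bin 5: 14 = 14
No arrangement into 4 bins stays within capacity, so 5 is optimal.

5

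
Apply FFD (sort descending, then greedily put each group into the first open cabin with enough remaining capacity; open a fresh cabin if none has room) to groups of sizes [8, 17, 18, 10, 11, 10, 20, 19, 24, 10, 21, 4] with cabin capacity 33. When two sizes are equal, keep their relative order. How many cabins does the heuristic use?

Sorted descending: 24, 21, 20, 19, 18, 17, 11, 10, 10, 10, 8, 4.
  24 → cabin 1 (new)  [load 24/33]
  21 → cabin 2 (new)  [load 21/33]
  20 → cabin 3 (new)  [load 20/33]
  19 → cabin 4 (new)  [load 19/33]
  18 → cabin 5 (new)  [load 18/33]
  17 → cabin 6 (new)  [load 17/33]
  11 → cabin 2  [load 32/33]
  10 → cabin 3  [load 30/33]
  10 → cabin 4  [load 29/33]
  10 → cabin 5  [load 28/33]
  8 → cabin 1  [load 32/33]
  4 → cabin 4  [load 33/33]
6 cabins opened.

6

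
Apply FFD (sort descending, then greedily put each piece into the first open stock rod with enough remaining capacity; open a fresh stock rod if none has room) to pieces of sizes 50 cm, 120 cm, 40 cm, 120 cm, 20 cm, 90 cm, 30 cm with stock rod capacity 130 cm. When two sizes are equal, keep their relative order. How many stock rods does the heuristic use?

4

Sorted descending: 120, 120, 90, 50, 40, 30, 20.
  120 → stock rod 1 (new)  [load 120/130]
  120 → stock rod 2 (new)  [load 120/130]
  90 → stock rod 3 (new)  [load 90/130]
  50 → stock rod 4 (new)  [load 50/130]
  40 → stock rod 3  [load 130/130]
  30 → stock rod 4  [load 80/130]
  20 → stock rod 4  [load 100/130]
4 stock rods opened.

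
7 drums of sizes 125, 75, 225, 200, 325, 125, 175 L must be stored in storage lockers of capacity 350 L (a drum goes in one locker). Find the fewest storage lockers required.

Total = 325 + 225 + 200 + 175 + 125 + 125 + 75 = 1250 L.
Lower bound: ⌈1250/350⌉ = 4 storage lockers.
A packing using 4 storage lockers:
  locker 1: 325 = 325
  locker 2: 225 + 125 = 350
  locker 3: 200 + 125 = 325
  locker 4: 175 + 75 = 250
This matches the lower bound, so 4 is optimal.

4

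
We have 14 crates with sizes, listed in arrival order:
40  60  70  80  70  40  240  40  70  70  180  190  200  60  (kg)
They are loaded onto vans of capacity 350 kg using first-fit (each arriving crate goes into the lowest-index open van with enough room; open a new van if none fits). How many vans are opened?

  40 → van 1 (new)  [load 40/350]
  60 → van 1  [load 100/350]
  70 → van 1  [load 170/350]
  80 → van 1  [load 250/350]
  70 → van 1  [load 320/350]
  40 → van 2 (new)  [load 40/350]
  240 → van 2  [load 280/350]
  40 → van 2  [load 320/350]
  70 → van 3 (new)  [load 70/350]
  70 → van 3  [load 140/350]
  180 → van 3  [load 320/350]
  190 → van 4 (new)  [load 190/350]
  200 → van 5 (new)  [load 200/350]
  60 → van 4  [load 250/350]
5 vans opened.

5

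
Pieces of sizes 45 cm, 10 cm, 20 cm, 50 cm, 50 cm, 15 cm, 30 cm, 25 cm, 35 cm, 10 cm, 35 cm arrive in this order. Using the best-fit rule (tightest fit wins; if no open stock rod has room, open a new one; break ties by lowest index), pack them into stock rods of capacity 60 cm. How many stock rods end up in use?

  45 → stock rod 1 (new)  [load 45/60]
  10 → stock rod 1  [load 55/60]
  20 → stock rod 2 (new)  [load 20/60]
  50 → stock rod 3 (new)  [load 50/60]
  50 → stock rod 4 (new)  [load 50/60]
  15 → stock rod 2  [load 35/60]
  30 → stock rod 5 (new)  [load 30/60]
  25 → stock rod 2  [load 60/60]
  35 → stock rod 6 (new)  [load 35/60]
  10 → stock rod 3  [load 60/60]
  35 → stock rod 7 (new)  [load 35/60]
7 stock rods opened.

7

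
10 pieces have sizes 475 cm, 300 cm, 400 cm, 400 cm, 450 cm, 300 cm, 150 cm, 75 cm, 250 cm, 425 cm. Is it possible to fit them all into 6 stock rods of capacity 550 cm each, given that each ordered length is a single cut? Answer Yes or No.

Total = 3225 cm; ⌈3225/550⌉ = 6.
7 pieces each exceed half the capacity and cannot share a stock rod, forcing at least 7 stock rods.
At least 7 stock rods are required, but only 6 are allowed.

No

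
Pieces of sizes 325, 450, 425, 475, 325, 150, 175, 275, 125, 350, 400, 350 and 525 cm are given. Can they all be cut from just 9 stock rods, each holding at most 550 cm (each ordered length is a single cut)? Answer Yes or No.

Total = 4350 cm; ⌈4350/550⌉ = 8.
9 pieces each exceed half the capacity and cannot share a stock rod, forcing at least 9 stock rods.
The bound of 9 does not rule out 9, but exhaustive search shows no assignment into 9 stock rods of capacity 550 cm exists — the minimum is 10.

No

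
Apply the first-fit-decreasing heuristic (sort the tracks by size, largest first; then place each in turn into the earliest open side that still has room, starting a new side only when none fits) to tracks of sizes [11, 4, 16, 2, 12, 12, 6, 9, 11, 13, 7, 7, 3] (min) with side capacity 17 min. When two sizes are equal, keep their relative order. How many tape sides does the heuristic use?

8

Sorted descending: 16, 13, 12, 12, 11, 11, 9, 7, 7, 6, 4, 3, 2.
  16 → side 1 (new)  [load 16/17]
  13 → side 2 (new)  [load 13/17]
  12 → side 3 (new)  [load 12/17]
  12 → side 4 (new)  [load 12/17]
  11 → side 5 (new)  [load 11/17]
  11 → side 6 (new)  [load 11/17]
  9 → side 7 (new)  [load 9/17]
  7 → side 7  [load 16/17]
  7 → side 8 (new)  [load 7/17]
  6 → side 5  [load 17/17]
  4 → side 2  [load 17/17]
  3 → side 3  [load 15/17]
  2 → side 3  [load 17/17]
8 tape sides opened.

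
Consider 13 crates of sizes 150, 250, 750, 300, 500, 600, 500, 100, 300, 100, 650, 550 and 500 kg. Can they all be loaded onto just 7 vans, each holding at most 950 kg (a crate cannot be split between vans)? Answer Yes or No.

Yes

A valid assignment using 7 vans:
  van 1: 750 + 150 = 900
  van 2: 650 + 300 = 950
  van 3: 600 + 300 = 900
  van 4: 550 + 250 + 100 = 900
  van 5: 500 + 100 = 600
  van 6: 500 = 500
  van 7: 500 = 500
Every load is within 950 kg, so 7 vans suffice.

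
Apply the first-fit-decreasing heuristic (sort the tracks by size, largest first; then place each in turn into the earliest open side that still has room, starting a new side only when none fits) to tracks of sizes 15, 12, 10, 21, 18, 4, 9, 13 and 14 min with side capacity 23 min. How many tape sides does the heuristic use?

6

Sorted descending: 21, 18, 15, 14, 13, 12, 10, 9, 4.
  21 → side 1 (new)  [load 21/23]
  18 → side 2 (new)  [load 18/23]
  15 → side 3 (new)  [load 15/23]
  14 → side 4 (new)  [load 14/23]
  13 → side 5 (new)  [load 13/23]
  12 → side 6 (new)  [load 12/23]
  10 → side 5  [load 23/23]
  9 → side 4  [load 23/23]
  4 → side 2  [load 22/23]
6 tape sides opened.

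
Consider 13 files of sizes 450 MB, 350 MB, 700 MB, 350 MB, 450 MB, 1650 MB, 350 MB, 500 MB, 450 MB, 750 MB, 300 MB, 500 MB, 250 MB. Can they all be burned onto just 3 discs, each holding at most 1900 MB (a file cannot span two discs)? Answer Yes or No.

No

Total = 7050 MB; ⌈7050/1900⌉ = 4.
At least 4 discs are required, but only 3 are allowed.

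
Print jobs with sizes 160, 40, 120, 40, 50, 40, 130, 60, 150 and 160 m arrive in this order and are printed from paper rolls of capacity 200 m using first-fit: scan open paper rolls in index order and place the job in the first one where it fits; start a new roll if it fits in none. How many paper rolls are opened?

6

  160 → roll 1 (new)  [load 160/200]
  40 → roll 1  [load 200/200]
  120 → roll 2 (new)  [load 120/200]
  40 → roll 2  [load 160/200]
  50 → roll 3 (new)  [load 50/200]
  40 → roll 2  [load 200/200]
  130 → roll 3  [load 180/200]
  60 → roll 4 (new)  [load 60/200]
  150 → roll 5 (new)  [load 150/200]
  160 → roll 6 (new)  [load 160/200]
6 paper rolls opened.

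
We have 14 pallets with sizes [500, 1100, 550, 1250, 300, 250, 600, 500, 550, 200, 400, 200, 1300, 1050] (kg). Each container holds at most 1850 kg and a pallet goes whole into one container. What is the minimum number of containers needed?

5

Total = 1300 + 1250 + 1100 + 1050 + 600 + 550 + 550 + 500 + 500 + 400 + 300 + 250 + 200 + 200 = 8750 kg.
Lower bound: ⌈8750/1850⌉ = 5 containers.
A packing using 5 containers:
  container 1: 1300 + 550 = 1850
  container 2: 1250 + 600 = 1850
  container 3: 1100 + 550 + 200 = 1850
  container 4: 1050 + 500 + 300 = 1850
  container 5: 500 + 400 + 250 + 200 = 1350
This matches the lower bound, so 5 is optimal.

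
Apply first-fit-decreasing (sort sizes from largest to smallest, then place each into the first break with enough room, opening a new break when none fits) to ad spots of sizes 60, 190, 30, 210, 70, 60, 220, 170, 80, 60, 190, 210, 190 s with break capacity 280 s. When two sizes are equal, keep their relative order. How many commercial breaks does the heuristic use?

Sorted descending: 220, 210, 210, 190, 190, 190, 170, 80, 70, 60, 60, 60, 30.
  220 → break 1 (new)  [load 220/280]
  210 → break 2 (new)  [load 210/280]
  210 → break 3 (new)  [load 210/280]
  190 → break 4 (new)  [load 190/280]
  190 → break 5 (new)  [load 190/280]
  190 → break 6 (new)  [load 190/280]
  170 → break 7 (new)  [load 170/280]
  80 → break 4  [load 270/280]
  70 → break 2  [load 280/280]
  60 → break 1  [load 280/280]
  60 → break 3  [load 270/280]
  60 → break 5  [load 250/280]
  30 → break 5  [load 280/280]
7 commercial breaks opened.

7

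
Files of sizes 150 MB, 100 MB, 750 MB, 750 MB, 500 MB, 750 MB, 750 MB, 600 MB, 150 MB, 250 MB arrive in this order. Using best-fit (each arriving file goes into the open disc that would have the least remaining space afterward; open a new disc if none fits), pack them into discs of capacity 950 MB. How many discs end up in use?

6

  150 → disc 1 (new)  [load 150/950]
  100 → disc 1  [load 250/950]
  750 → disc 2 (new)  [load 750/950]
  750 → disc 3 (new)  [load 750/950]
  500 → disc 1  [load 750/950]
  750 → disc 4 (new)  [load 750/950]
  750 → disc 5 (new)  [load 750/950]
  600 → disc 6 (new)  [load 600/950]
  150 → disc 1  [load 900/950]
  250 → disc 6  [load 850/950]
6 discs opened.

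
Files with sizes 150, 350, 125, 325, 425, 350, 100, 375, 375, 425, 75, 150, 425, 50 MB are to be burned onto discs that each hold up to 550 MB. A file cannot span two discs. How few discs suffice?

Total = 425 + 425 + 425 + 375 + 375 + 350 + 350 + 325 + 150 + 150 + 125 + 100 + 75 + 50 = 3700 MB.
Lower bound: ⌈3700/550⌉ = 7 discs.
Also, 8 files each exceed 275 MB, and no two of those can share a disc, so at least 8 discs are needed.
A packing using 8 discs:
  disc 1: 425 + 125 = 550
  disc 2: 425 + 100 = 525
  disc 3: 425 + 75 + 50 = 550
  disc 4: 375 + 150 = 525
  disc 5: 375 + 150 = 525
  disc 6: 350 = 350
  disc 7: 350 = 350
  disc 8: 325 = 325
This matches the lower bound, so 8 is optimal.

8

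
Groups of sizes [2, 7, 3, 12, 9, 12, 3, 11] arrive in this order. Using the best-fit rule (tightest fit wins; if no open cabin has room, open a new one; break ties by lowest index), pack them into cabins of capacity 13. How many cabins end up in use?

  2 → cabin 1 (new)  [load 2/13]
  7 → cabin 1  [load 9/13]
  3 → cabin 1  [load 12/13]
  12 → cabin 2 (new)  [load 12/13]
  9 → cabin 3 (new)  [load 9/13]
  12 → cabin 4 (new)  [load 12/13]
  3 → cabin 3  [load 12/13]
  11 → cabin 5 (new)  [load 11/13]
5 cabins opened.

5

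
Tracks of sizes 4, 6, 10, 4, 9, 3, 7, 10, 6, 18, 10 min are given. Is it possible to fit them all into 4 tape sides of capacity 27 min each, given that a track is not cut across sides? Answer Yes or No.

A valid assignment using 4 tape sides:
  side 1: 18 + 9 = 27
  side 2: 10 + 10 + 7 = 27
  side 3: 10 + 6 + 6 + 4 = 26
  side 4: 4 + 3 = 7
Every load is within 27 min, so 4 tape sides suffice.

Yes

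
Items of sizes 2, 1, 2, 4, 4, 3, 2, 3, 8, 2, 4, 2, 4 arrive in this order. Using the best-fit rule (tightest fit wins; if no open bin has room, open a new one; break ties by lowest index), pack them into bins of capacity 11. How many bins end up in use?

4

  2 → bin 1 (new)  [load 2/11]
  1 → bin 1  [load 3/11]
  2 → bin 1  [load 5/11]
  4 → bin 1  [load 9/11]
  4 → bin 2 (new)  [load 4/11]
  3 → bin 2  [load 7/11]
  2 → bin 1  [load 11/11]
  3 → bin 2  [load 10/11]
  8 → bin 3 (new)  [load 8/11]
  2 → bin 3  [load 10/11]
  4 → bin 4 (new)  [load 4/11]
  2 → bin 4  [load 6/11]
  4 → bin 4  [load 10/11]
4 bins opened.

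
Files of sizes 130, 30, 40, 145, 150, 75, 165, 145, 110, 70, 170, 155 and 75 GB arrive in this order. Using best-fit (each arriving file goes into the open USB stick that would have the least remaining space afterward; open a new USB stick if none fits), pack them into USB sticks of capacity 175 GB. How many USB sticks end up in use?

10

  130 → USB stick 1 (new)  [load 130/175]
  30 → USB stick 1  [load 160/175]
  40 → USB stick 2 (new)  [load 40/175]
  145 → USB stick 3 (new)  [load 145/175]
  150 → USB stick 4 (new)  [load 150/175]
  75 → USB stick 2  [load 115/175]
  165 → USB stick 5 (new)  [load 165/175]
  145 → USB stick 6 (new)  [load 145/175]
  110 → USB stick 7 (new)  [load 110/175]
  70 → USB stick 8 (new)  [load 70/175]
  170 → USB stick 9 (new)  [load 170/175]
  155 → USB stick 10 (new)  [load 155/175]
  75 → USB stick 8  [load 145/175]
10 USB sticks opened.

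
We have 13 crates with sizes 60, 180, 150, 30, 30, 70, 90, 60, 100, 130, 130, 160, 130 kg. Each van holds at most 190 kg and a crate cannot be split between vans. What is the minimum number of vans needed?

Total = 180 + 160 + 150 + 130 + 130 + 130 + 100 + 90 + 70 + 60 + 60 + 30 + 30 = 1320 kg.
Lower bound: ⌈1320/190⌉ = 7 vans.
A packing using 8 vans:
  van 1: 180 = 180
  van 2: 160 + 30 = 190
  van 3: 150 + 30 = 180
  van 4: 130 + 60 = 190
  van 5: 130 + 60 = 190
  van 6: 130 = 130
  van 7: 100 + 90 = 190
  van 8: 70 = 70
No arrangement into 7 vans stays within capacity, so 8 is optimal.

8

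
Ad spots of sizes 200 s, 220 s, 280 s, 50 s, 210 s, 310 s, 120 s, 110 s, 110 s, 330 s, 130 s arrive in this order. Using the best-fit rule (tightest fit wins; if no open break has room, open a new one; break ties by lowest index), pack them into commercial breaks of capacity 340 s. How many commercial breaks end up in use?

7

  200 → break 1 (new)  [load 200/340]
  220 → break 2 (new)  [load 220/340]
  280 → break 3 (new)  [load 280/340]
  50 → break 3  [load 330/340]
  210 → break 4 (new)  [load 210/340]
  310 → break 5 (new)  [load 310/340]
  120 → break 2  [load 340/340]
  110 → break 4  [load 320/340]
  110 → break 1  [load 310/340]
  330 → break 6 (new)  [load 330/340]
  130 → break 7 (new)  [load 130/340]
7 commercial breaks opened.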